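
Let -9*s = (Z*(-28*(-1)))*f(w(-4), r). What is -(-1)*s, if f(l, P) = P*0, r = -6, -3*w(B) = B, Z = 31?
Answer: 0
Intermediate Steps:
w(B) = -B/3
f(l, P) = 0
s = 0 (s = -31*(-28*(-1))*0/9 = -31*28*0/9 = -868*0/9 = -1/9*0 = 0)
-(-1)*s = -(-1)*0 = -1*0 = 0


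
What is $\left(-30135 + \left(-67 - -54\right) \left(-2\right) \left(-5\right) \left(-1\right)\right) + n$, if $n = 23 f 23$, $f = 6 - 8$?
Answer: $-31063$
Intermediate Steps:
$f = -2$ ($f = 6 - 8 = -2$)
$n = -1058$ ($n = 23 \left(-2\right) 23 = \left(-46\right) 23 = -1058$)
$\left(-30135 + \left(-67 - -54\right) \left(-2\right) \left(-5\right) \left(-1\right)\right) + n = \left(-30135 + \left(-67 - -54\right) \left(-2\right) \left(-5\right) \left(-1\right)\right) - 1058 = \left(-30135 + \left(-67 + 54\right) 10 \left(-1\right)\right) - 1058 = \left(-30135 - -130\right) - 1058 = \left(-30135 + 130\right) - 1058 = -30005 - 1058 = -31063$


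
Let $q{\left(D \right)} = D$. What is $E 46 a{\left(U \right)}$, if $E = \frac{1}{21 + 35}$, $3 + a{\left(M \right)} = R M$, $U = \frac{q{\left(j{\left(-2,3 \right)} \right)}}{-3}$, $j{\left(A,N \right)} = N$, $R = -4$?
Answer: $\frac{23}{28} \approx 0.82143$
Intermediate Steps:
$U = -1$ ($U = \frac{3}{-3} = 3 \left(- \frac{1}{3}\right) = -1$)
$a{\left(M \right)} = -3 - 4 M$
$E = \frac{1}{56} \approx 0.017857$
$E 46 a{\left(U \right)} = \frac{1}{56} \cdot 46 \left(-3 - -4\right) = \frac{23 \left(-3 + 4\right)}{28} = \frac{23}{28} \cdot 1 = \frac{23}{28}$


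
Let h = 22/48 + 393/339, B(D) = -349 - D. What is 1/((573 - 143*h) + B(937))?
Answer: -2712/2560997 ≈ -0.0010590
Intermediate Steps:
h = 4387/2712 (h = 22*(1/48) + 393*(1/339) = 11/24 + 131/113 = 4387/2712 ≈ 1.6176)
1/((573 - 143*h) + B(937)) = 1/((573 - 143*4387/2712) + (-349 - 1*937)) = 1/((573 - 627341/2712) + (-349 - 937)) = 1/(926635/2712 - 1286) = 1/(-2560997/2712) = -2712/2560997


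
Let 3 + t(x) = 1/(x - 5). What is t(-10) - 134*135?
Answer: -271396/15 ≈ -18093.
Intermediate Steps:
t(x) = -3 + 1/(-5 + x) (t(x) = -3 + 1/(x - 5) = -3 + 1/(-5 + x))
t(-10) - 134*135 = (16 - 3*(-10))/(-5 - 10) - 134*135 = (16 + 30)/(-15) - 18090 = -1/15*46 - 18090 = -46/15 - 18090 = -271396/15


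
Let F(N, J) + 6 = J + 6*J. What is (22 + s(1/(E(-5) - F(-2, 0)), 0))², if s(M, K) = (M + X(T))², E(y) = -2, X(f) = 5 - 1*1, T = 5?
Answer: 410881/256 ≈ 1605.0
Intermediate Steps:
X(f) = 4 (X(f) = 5 - 1 = 4)
F(N, J) = -6 + 7*J (F(N, J) = -6 + (J + 6*J) = -6 + 7*J)
s(M, K) = (4 + M)² (s(M, K) = (M + 4)² = (4 + M)²)
(22 + s(1/(E(-5) - F(-2, 0)), 0))² = (22 + (4 + 1/(-2 - (-6 + 7*0)))²)² = (22 + (4 + 1/(-2 - (-6 + 0)))²)² = (22 + (4 + 1/(-2 - 1*(-6)))²)² = (22 + (4 + 1/(-2 + 6))²)² = (22 + (4 + 1/4)²)² = (22 + (4 + ¼)²)² = (22 + (17/4)²)² = (22 + 289/16)² = (641/16)² = 410881/256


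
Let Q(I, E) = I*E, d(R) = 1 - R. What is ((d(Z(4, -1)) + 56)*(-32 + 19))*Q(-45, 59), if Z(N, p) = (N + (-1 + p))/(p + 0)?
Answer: 2036385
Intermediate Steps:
Z(N, p) = (-1 + N + p)/p
Q(I, E) = E*I
((d(Z(4, -1)) + 56)*(-32 + 19))*Q(-45, 59) = (((1 - (-1 + 4 - 1)/(-1)) + 56)*(-32 + 19))*(59*(-45)) = (((1 - (-1)*2) + 56)*(-13))*(-2655) = (((1 - 1*(-2)) + 56)*(-13))*(-2655) = (((1 + 2) + 56)*(-13))*(-2655) = ((3 + 56)*(-13))*(-2655) = (59*(-13))*(-2655) = -767*(-2655) = 2036385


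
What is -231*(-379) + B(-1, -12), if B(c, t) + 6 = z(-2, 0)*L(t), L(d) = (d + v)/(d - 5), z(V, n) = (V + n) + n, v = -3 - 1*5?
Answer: 1488191/17 ≈ 87541.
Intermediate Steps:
v = -8 (v = -3 - 5 = -8)
z(V, n) = V + 2*n
L(d) = (-8 + d)/(-5 + d) (L(d) = (d - 8)/(d - 5) = (-8 + d)/(-5 + d))
B(c, t) = -6 - 2*(-8 + t)/(-5 + t) (B(c, t) = -6 + (-2 + 2*0)*((-8 + t)/(-5 + t)) = -6 + (-2 + 0)*((-8 + t)/(-5 + t)) = -6 - 2*(-8 + t)/(-5 + t))
-231*(-379) + B(-1, -12) = -231*(-379) + 2*(23 - 4*(-12))/(-5 - 12) = 87549 + 2*(23 + 48)/(-17) = 87549 + 2*(-1/17)*71 = 87549 - 142/17 = 1488191/17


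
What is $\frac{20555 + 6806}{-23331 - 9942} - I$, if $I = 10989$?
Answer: $- \frac{365664358}{33273} \approx -10990.0$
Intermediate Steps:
$\frac{20555 + 6806}{-23331 - 9942} - I = \frac{20555 + 6806}{-23331 - 9942} - 10989 = \frac{27361}{-33273} - 10989 = 27361 \left(- \frac{1}{33273}\right) - 10989 = - \frac{27361}{33273} - 10989 = - \frac{365664358}{33273}$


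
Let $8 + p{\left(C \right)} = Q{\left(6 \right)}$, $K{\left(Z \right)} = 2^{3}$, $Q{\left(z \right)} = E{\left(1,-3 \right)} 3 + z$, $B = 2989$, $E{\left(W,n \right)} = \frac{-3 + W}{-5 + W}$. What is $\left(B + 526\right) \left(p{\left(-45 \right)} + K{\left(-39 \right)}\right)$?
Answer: $\frac{52725}{2} \approx 26363.0$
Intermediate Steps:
$E{\left(W,n \right)} = \frac{-3 + W}{-5 + W}$
$Q{\left(z \right)} = \frac{3}{2} + z$ ($Q{\left(z \right)} = \frac{-3 + 1}{-5 + 1} \cdot 3 + z = \frac{1}{-4} \left(-2\right) 3 + z = \left(- \frac{1}{4}\right) \left(-2\right) 3 + z = \frac{1}{2} \cdot 3 + z = \frac{3}{2} + z$)
$K{\left(Z \right)} = 8$
$p{\left(C \right)} = - \frac{1}{2}$ ($p{\left(C \right)} = -8 + \left(\frac{3}{2} + 6\right) = -8 + \frac{15}{2} = - \frac{1}{2}$)
$\left(B + 526\right) \left(p{\left(-45 \right)} + K{\left(-39 \right)}\right) = \left(2989 + 526\right) \left(- \frac{1}{2} + 8\right) = 3515 \cdot \frac{15}{2} = \frac{52725}{2}$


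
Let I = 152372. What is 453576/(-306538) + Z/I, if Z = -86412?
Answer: -11950105491/5838476017 ≈ -2.0468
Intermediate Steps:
453576/(-306538) + Z/I = 453576/(-306538) - 86412/152372 = 453576*(-1/306538) - 86412*1/152372 = -226788/153269 - 21603/38093 = -11950105491/5838476017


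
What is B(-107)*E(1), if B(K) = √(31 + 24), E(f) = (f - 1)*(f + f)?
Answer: 0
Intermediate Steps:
E(f) = 2*f*(-1 + f) (E(f) = (-1 + f)*(2*f) = 2*f*(-1 + f))
B(K) = √55
B(-107)*E(1) = √55*(2*1*(-1 + 1)) = √55*(2*1*0) = √55*0 = 0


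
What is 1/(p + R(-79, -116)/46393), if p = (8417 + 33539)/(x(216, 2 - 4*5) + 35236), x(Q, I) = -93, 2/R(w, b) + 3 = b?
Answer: 194016314681/231629229966 ≈ 0.83762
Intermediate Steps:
R(w, b) = 2/(-3 + b)
p = 41956/35143 (p = (8417 + 33539)/(-93 + 35236) = 41956/35143 ≈ 1.1939)
1/(p + R(-79, -116)/46393) = 1/(41956/35143 + (2/(-3 - 116))/46393) = 1/(41956/35143 + (2/(-119))*(1/46393)) = 1/(41956/35143 + (2*(-1/119))*(1/46393)) = 1/(41956/35143 - 2/119*1/46393) = 1/(41956/35143 - 2/5520767) = 1/(231629229966/194016314681) = 194016314681/231629229966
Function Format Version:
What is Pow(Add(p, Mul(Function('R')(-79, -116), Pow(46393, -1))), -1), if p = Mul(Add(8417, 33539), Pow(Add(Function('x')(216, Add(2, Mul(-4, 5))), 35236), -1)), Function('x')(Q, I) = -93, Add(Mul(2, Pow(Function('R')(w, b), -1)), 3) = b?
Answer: Rational(194016314681, 231629229966) ≈ 0.83762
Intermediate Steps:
Function('R')(w, b) = Mul(2, Pow(Add(-3, b), -1))
p = Rational(41956, 35143) (p = Mul(Add(8417, 33539), Pow(Add(-93, 35236), -1)) = Mul(41956, Pow(35143, -1)) = Mul(41956, Rational(1, 35143)) = Rational(41956, 35143) ≈ 1.1939)
Pow(Add(p, Mul(Function('R')(-79, -116), Pow(46393, -1))), -1) = Pow(Add(Rational(41956, 35143), Mul(Mul(2, Pow(Add(-3, -116), -1)), Pow(46393, -1))), -1) = Pow(Add(Rational(41956, 35143), Mul(Mul(2, Pow(-119, -1)), Rational(1, 46393))), -1) = Pow(Add(Rational(41956, 35143), Mul(Mul(2, Rational(-1, 119)), Rational(1, 46393))), -1) = Pow(Add(Rational(41956, 35143), Mul(Rational(-2, 119), Rational(1, 46393))), -1) = Pow(Add(Rational(41956, 35143), Rational(-2, 5520767)), -1) = Pow(Rational(231629229966, 194016314681), -1) = Rational(194016314681, 231629229966)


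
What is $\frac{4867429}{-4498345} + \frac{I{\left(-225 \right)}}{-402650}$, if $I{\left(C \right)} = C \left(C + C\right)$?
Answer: $- \frac{48306554362}{36225172285} \approx -1.3335$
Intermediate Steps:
$I{\left(C \right)} = 2 C^{2}$ ($I{\left(C \right)} = C 2 C = 2 C^{2}$)
$\frac{4867429}{-4498345} + \frac{I{\left(-225 \right)}}{-402650} = \frac{4867429}{-4498345} + \frac{2 \left(-225\right)^{2}}{-402650} = 4867429 \left(- \frac{1}{4498345}\right) + 2 \cdot 50625 \left(- \frac{1}{402650}\right) = - \frac{4867429}{4498345} + 101250 \left(- \frac{1}{402650}\right) = - \frac{4867429}{4498345} - \frac{2025}{8053} = - \frac{48306554362}{36225172285}$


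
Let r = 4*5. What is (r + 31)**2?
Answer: 2601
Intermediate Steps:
r = 20
(r + 31)**2 = (20 + 31)**2 = 51**2 = 2601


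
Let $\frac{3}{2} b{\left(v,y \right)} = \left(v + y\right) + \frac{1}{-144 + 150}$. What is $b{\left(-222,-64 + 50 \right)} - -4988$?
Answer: $\frac{43477}{9} \approx 4830.8$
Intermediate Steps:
$b{\left(v,y \right)} = \frac{1}{9} + \frac{2 v}{3} + \frac{2 y}{3}$ ($b{\left(v,y \right)} = \frac{2 \left(\left(v + y\right) + \frac{1}{-144 + 150}\right)}{3} = \frac{2 \left(\left(v + y\right) + \frac{1}{6}\right)}{3} = \frac{2 \left(\frac{1}{6} + v + y\right)}{3} = \frac{1}{9} + \frac{2 v}{3} + \frac{2 y}{3}$)
$b{\left(-222,-64 + 50 \right)} - -4988 = \left(\frac{1}{9} + \frac{2}{3} \left(-222\right) + \frac{2 \left(-64 + 50\right)}{3}\right) - -4988 = \left(\frac{1}{9} - 148 + \frac{2}{3} \left(-14\right)\right) + 4988 = \left(\frac{1}{9} - 148 - \frac{28}{3}\right) + 4988 = - \frac{1415}{9} + 4988 = \frac{43477}{9}$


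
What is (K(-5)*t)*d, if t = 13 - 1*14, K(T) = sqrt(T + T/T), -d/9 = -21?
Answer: -378*I ≈ -378.0*I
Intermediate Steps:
d = 189 (d = -9*(-21) = 189)
K(T) = sqrt(1 + T) (K(T) = sqrt(T + 1) = sqrt(1 + T))
t = -1 (t = 13 - 14 = -1)
(K(-5)*t)*d = (sqrt(1 - 5)*(-1))*189 = (sqrt(-4)*(-1))*189 = ((2*I)*(-1))*189 = -2*I*189 = -378*I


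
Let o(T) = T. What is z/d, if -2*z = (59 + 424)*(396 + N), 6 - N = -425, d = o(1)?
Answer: -399441/2 ≈ -1.9972e+5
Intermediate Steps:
d = 1
N = 431 (N = 6 - 1*(-425) = 6 + 425 = 431)
z = -399441/2 (z = -(59 + 424)*(396 + 431)/2 = -483*827/2 = -½*399441 = -399441/2 ≈ -1.9972e+5)
z/d = -399441/2/1 = -399441/2*1 = -399441/2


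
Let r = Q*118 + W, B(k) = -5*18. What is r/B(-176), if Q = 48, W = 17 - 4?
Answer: -5677/90 ≈ -63.078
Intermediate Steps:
B(k) = -90 (B(k) = -1*90 = -90)
W = 13
r = 5677 (r = 48*118 + 13 = 5664 + 13 = 5677)
r/B(-176) = 5677/(-90) = 5677*(-1/90) = -5677/90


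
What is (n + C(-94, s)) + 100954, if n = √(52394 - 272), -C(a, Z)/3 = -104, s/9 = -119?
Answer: 101266 + √52122 ≈ 1.0149e+5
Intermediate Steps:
s = -1071 (s = 9*(-119) = -1071)
C(a, Z) = 312 (C(a, Z) = -3*(-104) = 312)
n = √52122 ≈ 228.30
(n + C(-94, s)) + 100954 = (√52122 + 312) + 100954 = (312 + √52122) + 100954 = 101266 + √52122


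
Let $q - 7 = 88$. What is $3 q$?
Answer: $285$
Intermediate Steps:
$q = 95$ ($q = 7 + 88 = 95$)
$3 q = 3 \cdot 95 = 285$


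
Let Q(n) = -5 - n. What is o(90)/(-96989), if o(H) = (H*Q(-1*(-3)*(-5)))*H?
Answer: -81000/96989 ≈ -0.83515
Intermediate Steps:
o(H) = 10*H**2 (o(H) = (H*(-5 - (-1*(-3))*(-5)))*H = (H*(-5 - 3*(-5)))*H = (H*(-5 - 1*(-15)))*H = (H*(-5 + 15))*H = (H*10)*H = (10*H)*H = 10*H**2)
o(90)/(-96989) = (10*90**2)/(-96989) = (10*8100)*(-1/96989) = 81000*(-1/96989) = -81000/96989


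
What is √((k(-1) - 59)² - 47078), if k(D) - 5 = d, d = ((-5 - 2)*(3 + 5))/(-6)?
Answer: I*√405746/3 ≈ 212.33*I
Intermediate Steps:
d = 28/3 (d = -7*8*(-⅙) = -56*(-⅙) = 28/3 ≈ 9.3333)
k(D) = 43/3 (k(D) = 5 + 28/3 = 43/3)
√((k(-1) - 59)² - 47078) = √((43/3 - 59)² - 47078) = √((-134/3)² - 47078) = √(17956/9 - 47078) = √(-405746/9) = I*√405746/3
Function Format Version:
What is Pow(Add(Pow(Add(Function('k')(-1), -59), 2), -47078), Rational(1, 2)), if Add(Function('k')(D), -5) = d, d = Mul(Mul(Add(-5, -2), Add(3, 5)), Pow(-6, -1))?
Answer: Mul(Rational(1, 3), I, Pow(405746, Rational(1, 2))) ≈ Mul(212.33, I)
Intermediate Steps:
d = Rational(28, 3) (d = Mul(Mul(-7, 8), Rational(-1, 6)) = Mul(-56, Rational(-1, 6)) = Rational(28, 3) ≈ 9.3333)
Function('k')(D) = Rational(43, 3) (Function('k')(D) = Add(5, Rational(28, 3)) = Rational(43, 3))
Pow(Add(Pow(Add(Function('k')(-1), -59), 2), -47078), Rational(1, 2)) = Pow(Add(Pow(Add(Rational(43, 3), -59), 2), -47078), Rational(1, 2)) = Pow(Add(Pow(Rational(-134, 3), 2), -47078), Rational(1, 2)) = Pow(Add(Rational(17956, 9), -47078), Rational(1, 2)) = Pow(Rational(-405746, 9), Rational(1, 2)) = Mul(Rational(1, 3), I, Pow(405746, Rational(1, 2)))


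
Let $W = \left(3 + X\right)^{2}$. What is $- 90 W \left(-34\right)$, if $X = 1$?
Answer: $48960$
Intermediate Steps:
$W = 16$ ($W = \left(3 + 1\right)^{2} = 4^{2} = 16$)
$- 90 W \left(-34\right) = \left(-90\right) 16 \left(-34\right) = \left(-1440\right) \left(-34\right) = 48960$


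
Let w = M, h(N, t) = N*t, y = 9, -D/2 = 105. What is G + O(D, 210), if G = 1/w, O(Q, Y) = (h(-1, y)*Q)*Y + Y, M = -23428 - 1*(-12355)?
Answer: 4397199029/11073 ≈ 3.9711e+5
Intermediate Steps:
D = -210 (D = -2*105 = -210)
M = -11073 (M = -23428 + 12355 = -11073)
O(Q, Y) = Y - 9*Q*Y (O(Q, Y) = ((-1*9)*Q)*Y + Y = (-9*Q)*Y + Y = -9*Q*Y + Y = Y - 9*Q*Y)
w = -11073
G = -1/11073 (G = 1/(-11073) = -1/11073 ≈ -9.0310e-5)
G + O(D, 210) = -1/11073 + 210*(1 - 9*(-210)) = -1/11073 + 210*(1 + 1890) = -1/11073 + 210*1891 = -1/11073 + 397110 = 4397199029/11073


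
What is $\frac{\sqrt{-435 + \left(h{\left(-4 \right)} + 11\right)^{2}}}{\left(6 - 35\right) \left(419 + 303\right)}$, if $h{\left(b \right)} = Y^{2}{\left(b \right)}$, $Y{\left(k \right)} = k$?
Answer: $- \frac{7 \sqrt{6}}{20938} \approx -0.00081891$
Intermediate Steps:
$h{\left(b \right)} = b^{2}$
$\frac{\sqrt{-435 + \left(h{\left(-4 \right)} + 11\right)^{2}}}{\left(6 - 35\right) \left(419 + 303\right)} = \frac{\sqrt{-435 + \left(\left(-4\right)^{2} + 11\right)^{2}}}{\left(6 - 35\right) \left(419 + 303\right)} = \frac{\sqrt{-435 + \left(16 + 11\right)^{2}}}{\left(-29\right) 722} = \frac{\sqrt{-435 + 27^{2}}}{-20938} = \sqrt{-435 + 729} \left(- \frac{1}{20938}\right) = \sqrt{294} \left(- \frac{1}{20938}\right) = 7 \sqrt{6} \left(- \frac{1}{20938}\right) = - \frac{7 \sqrt{6}}{20938}$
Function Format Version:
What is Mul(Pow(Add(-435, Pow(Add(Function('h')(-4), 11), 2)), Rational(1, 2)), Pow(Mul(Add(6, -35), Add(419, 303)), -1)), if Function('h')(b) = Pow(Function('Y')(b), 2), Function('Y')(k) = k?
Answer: Mul(Rational(-7, 20938), Pow(6, Rational(1, 2))) ≈ -0.00081891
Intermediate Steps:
Function('h')(b) = Pow(b, 2)
Mul(Pow(Add(-435, Pow(Add(Function('h')(-4), 11), 2)), Rational(1, 2)), Pow(Mul(Add(6, -35), Add(419, 303)), -1)) = Mul(Pow(Add(-435, Pow(Add(Pow(-4, 2), 11), 2)), Rational(1, 2)), Pow(Mul(Add(6, -35), Add(419, 303)), -1)) = Mul(Pow(Add(-435, Pow(Add(16, 11), 2)), Rational(1, 2)), Pow(Mul(-29, 722), -1)) = Mul(Pow(Add(-435, Pow(27, 2)), Rational(1, 2)), Pow(-20938, -1)) = Mul(Pow(Add(-435, 729), Rational(1, 2)), Rational(-1, 20938)) = Mul(Pow(294, Rational(1, 2)), Rational(-1, 20938)) = Mul(Mul(7, Pow(6, Rational(1, 2))), Rational(-1, 20938)) = Mul(Rational(-7, 20938), Pow(6, Rational(1, 2)))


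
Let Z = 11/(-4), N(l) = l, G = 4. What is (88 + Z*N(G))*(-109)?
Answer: -8393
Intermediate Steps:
Z = -11/4 (Z = 11*(-¼) = -11/4 ≈ -2.7500)
(88 + Z*N(G))*(-109) = (88 - 11/4*4)*(-109) = (88 - 11)*(-109) = 77*(-109) = -8393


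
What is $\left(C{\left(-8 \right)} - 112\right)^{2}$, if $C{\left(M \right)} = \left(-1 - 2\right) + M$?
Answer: $15129$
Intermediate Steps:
$C{\left(M \right)} = -3 + M$
$\left(C{\left(-8 \right)} - 112\right)^{2} = \left(\left(-3 - 8\right) - 112\right)^{2} = \left(-11 - 112\right)^{2} = \left(-123\right)^{2} = 15129$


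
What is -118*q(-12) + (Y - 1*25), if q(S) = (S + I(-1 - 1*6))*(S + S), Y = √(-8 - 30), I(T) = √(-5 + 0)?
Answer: -34009 + I*√38 + 2832*I*√5 ≈ -34009.0 + 6338.7*I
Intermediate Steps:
I(T) = I*√5 (I(T) = √(-5) = I*√5)
Y = I*√38 (Y = √(-38) = I*√38 ≈ 6.1644*I)
q(S) = 2*S*(S + I*√5) (q(S) = (S + I*√5)*(S + S) = (S + I*√5)*(2*S) = 2*S*(S + I*√5))
-118*q(-12) + (Y - 1*25) = -236*(-12)*(-12 + I*√5) + (I*√38 - 1*25) = -118*(288 - 24*I*√5) + (I*√38 - 25) = (-33984 + 2832*I*√5) + (-25 + I*√38) = -34009 + I*√38 + 2832*I*√5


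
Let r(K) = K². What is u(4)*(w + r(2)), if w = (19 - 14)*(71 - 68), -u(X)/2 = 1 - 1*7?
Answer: 228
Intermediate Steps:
u(X) = 12 (u(X) = -2*(1 - 1*7) = -2*(1 - 7) = -2*(-6) = 12)
w = 15 (w = 5*3 = 15)
u(4)*(w + r(2)) = 12*(15 + 2²) = 12*(15 + 4) = 12*19 = 228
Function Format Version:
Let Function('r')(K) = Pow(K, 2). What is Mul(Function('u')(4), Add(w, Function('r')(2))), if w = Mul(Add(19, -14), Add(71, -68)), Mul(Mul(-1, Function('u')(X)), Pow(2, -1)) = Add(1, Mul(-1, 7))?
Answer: 228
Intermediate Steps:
Function('u')(X) = 12 (Function('u')(X) = Mul(-2, Add(1, Mul(-1, 7))) = Mul(-2, Add(1, -7)) = Mul(-2, -6) = 12)
w = 15 (w = Mul(5, 3) = 15)
Mul(Function('u')(4), Add(w, Function('r')(2))) = Mul(12, Add(15, Pow(2, 2))) = Mul(12, Add(15, 4)) = Mul(12, 19) = 228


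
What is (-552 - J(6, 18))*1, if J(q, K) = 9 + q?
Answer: -567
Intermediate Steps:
(-552 - J(6, 18))*1 = (-552 - (9 + 6))*1 = (-552 - 1*15)*1 = (-552 - 15)*1 = -567*1 = -567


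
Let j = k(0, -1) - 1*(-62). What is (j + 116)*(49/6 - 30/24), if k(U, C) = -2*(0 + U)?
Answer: 7387/6 ≈ 1231.2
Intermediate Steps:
k(U, C) = -2*U
j = 62 (j = -2*0 - 1*(-62) = 0 + 62 = 62)
(j + 116)*(49/6 - 30/24) = (62 + 116)*(49/6 - 30/24) = 178*(49*(⅙) - 30*1/24) = 178*(49/6 - 5/4) = 178*(83/12) = 7387/6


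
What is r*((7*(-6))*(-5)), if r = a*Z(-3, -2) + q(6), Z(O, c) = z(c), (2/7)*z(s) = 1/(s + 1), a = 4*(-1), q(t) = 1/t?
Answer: 2975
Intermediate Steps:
a = -4
z(s) = 7/(2*(1 + s)) (z(s) = 7/(2*(s + 1)) = 7/(2*(1 + s)))
Z(O, c) = 7/(2*(1 + c))
r = 85/6 (r = -14/(1 - 2) + 1/6 = -14/(-1) + ⅙ = -14*(-1) + ⅙ = -4*(-7/2) + ⅙ = 14 + ⅙ = 85/6 ≈ 14.167)
r*((7*(-6))*(-5)) = 85*((7*(-6))*(-5))/6 = 85*(-42*(-5))/6 = (85/6)*210 = 2975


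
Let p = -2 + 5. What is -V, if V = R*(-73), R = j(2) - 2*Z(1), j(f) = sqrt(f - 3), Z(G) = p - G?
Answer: -292 + 73*I ≈ -292.0 + 73.0*I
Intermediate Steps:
p = 3
Z(G) = 3 - G
j(f) = sqrt(-3 + f)
R = -4 + I (R = sqrt(-3 + 2) - 2*(3 - 1*1) = sqrt(-1) - 2*(3 - 1) = I - 2*2 = I - 4 = -4 + I ≈ -4.0 + 1.0*I)
V = 292 - 73*I (V = (-4 + I)*(-73) = 292 - 73*I ≈ 292.0 - 73.0*I)
-V = -(292 - 73*I) = -292 + 73*I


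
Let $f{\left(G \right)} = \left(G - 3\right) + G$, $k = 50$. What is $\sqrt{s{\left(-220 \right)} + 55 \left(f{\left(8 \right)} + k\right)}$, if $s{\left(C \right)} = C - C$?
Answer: $3 \sqrt{385} \approx 58.864$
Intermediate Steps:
$f{\left(G \right)} = -3 + 2 G$ ($f{\left(G \right)} = \left(-3 + G\right) + G = -3 + 2 G$)
$s{\left(C \right)} = 0$
$\sqrt{s{\left(-220 \right)} + 55 \left(f{\left(8 \right)} + k\right)} = \sqrt{0 + 55 \left(\left(-3 + 2 \cdot 8\right) + 50\right)} = \sqrt{0 + 55 \left(\left(-3 + 16\right) + 50\right)} = \sqrt{0 + 55 \left(13 + 50\right)} = \sqrt{0 + 55 \cdot 63} = \sqrt{0 + 3465} = \sqrt{3465} = 3 \sqrt{385}$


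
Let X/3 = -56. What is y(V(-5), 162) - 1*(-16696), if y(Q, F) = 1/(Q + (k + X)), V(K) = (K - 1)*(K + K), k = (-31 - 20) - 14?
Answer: 2888407/173 ≈ 16696.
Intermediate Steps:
X = -168 (X = 3*(-56) = -168)
k = -65 (k = -51 - 14 = -65)
V(K) = 2*K*(-1 + K) (V(K) = (-1 + K)*(2*K) = 2*K*(-1 + K))
y(Q, F) = 1/(-233 + Q) (y(Q, F) = 1/(Q + (-65 - 168)) = 1/(Q - 233) = 1/(-233 + Q))
y(V(-5), 162) - 1*(-16696) = 1/(-233 + 2*(-5)*(-1 - 5)) - 1*(-16696) = 1/(-233 + 2*(-5)*(-6)) + 16696 = 1/(-233 + 60) + 16696 = 1/(-173) + 16696 = -1/173 + 16696 = 2888407/173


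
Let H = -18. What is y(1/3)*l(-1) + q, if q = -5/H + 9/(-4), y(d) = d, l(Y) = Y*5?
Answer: -131/36 ≈ -3.6389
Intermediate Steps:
l(Y) = 5*Y
q = -71/36 (q = -5/(-18) + 9/(-4) = -5*(-1/18) + 9*(-1/4) = 5/18 - 9/4 = -71/36 ≈ -1.9722)
y(1/3)*l(-1) + q = (5*(-1))/3 - 71/36 = (1/3)*(-5) - 71/36 = -5/3 - 71/36 = -131/36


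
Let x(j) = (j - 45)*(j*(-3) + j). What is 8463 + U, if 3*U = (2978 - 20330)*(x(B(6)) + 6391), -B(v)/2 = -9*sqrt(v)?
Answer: -14468889 - 9370080*sqrt(6) ≈ -3.7421e+7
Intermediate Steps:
B(v) = 18*sqrt(v) (B(v) = -(-18)*sqrt(v) = 18*sqrt(v))
x(j) = -2*j*(-45 + j) (x(j) = (-45 + j)*(-3*j + j) = (-45 + j)*(-2*j) = -2*j*(-45 + j))
U = -36965544 - 208224*sqrt(6)*(45 - 18*sqrt(6)) (U = ((2978 - 20330)*(2*(18*sqrt(6))*(45 - 18*sqrt(6)) + 6391))/3 = (-17352*(2*(18*sqrt(6))*(45 - 18*sqrt(6)) + 6391))/3 = (-17352*(36*sqrt(6)*(45 - 18*sqrt(6)) + 6391))/3 = (-17352*(6391 + 36*sqrt(6)*(45 - 18*sqrt(6))))/3 = (-110896632 - 624672*sqrt(6)*(45 - 18*sqrt(6)))/3 = -36965544 - 208224*sqrt(6)*(45 - 18*sqrt(6)) ≈ -3.7429e+7)
8463 + U = 8463 + (-14477352 - 9370080*sqrt(6)) = -14468889 - 9370080*sqrt(6)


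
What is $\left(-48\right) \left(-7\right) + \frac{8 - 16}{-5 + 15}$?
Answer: $\frac{1676}{5} \approx 335.2$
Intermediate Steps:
$\left(-48\right) \left(-7\right) + \frac{8 - 16}{-5 + 15} = 336 - \frac{8}{10} = 336 - \frac{4}{5} = \frac{1676}{5}$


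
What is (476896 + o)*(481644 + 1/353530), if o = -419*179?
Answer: 13686582719338659/70706 ≈ 1.9357e+11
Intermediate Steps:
o = -75001
(476896 + o)*(481644 + 1/353530) = (476896 - 75001)*(481644 + 1/353530) = 401895*(481644 + 1/353530) = 401895*(170275603321/353530) = 13686582719338659/70706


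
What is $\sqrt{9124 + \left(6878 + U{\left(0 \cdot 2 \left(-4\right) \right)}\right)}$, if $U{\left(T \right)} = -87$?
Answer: $\sqrt{15915} \approx 126.15$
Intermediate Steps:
$\sqrt{9124 + \left(6878 + U{\left(0 \cdot 2 \left(-4\right) \right)}\right)} = \sqrt{9124 + \left(6878 - 87\right)} = \sqrt{9124 + 6791} = \sqrt{15915}$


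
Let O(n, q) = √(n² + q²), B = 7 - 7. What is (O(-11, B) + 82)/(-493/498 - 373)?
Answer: -46314/186247 ≈ -0.24867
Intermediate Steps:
B = 0
(O(-11, B) + 82)/(-493/498 - 373) = (√((-11)² + 0²) + 82)/(-493/498 - 373) = (√(121 + 0) + 82)/(-493*1/498 - 373) = (√121 + 82)/(-493/498 - 373) = (11 + 82)/(-186247/498) = 93*(-498/186247) = -46314/186247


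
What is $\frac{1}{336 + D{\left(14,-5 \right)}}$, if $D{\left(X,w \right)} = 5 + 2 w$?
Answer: $\frac{1}{331} \approx 0.0030211$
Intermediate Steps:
$\frac{1}{336 + D{\left(14,-5 \right)}} = \frac{1}{336 + \left(5 + 2 \left(-5\right)\right)} = \frac{1}{336 + \left(5 - 10\right)} = \frac{1}{336 - 5} = \frac{1}{331}$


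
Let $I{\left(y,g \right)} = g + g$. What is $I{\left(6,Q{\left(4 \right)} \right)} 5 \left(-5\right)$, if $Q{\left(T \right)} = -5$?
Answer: $250$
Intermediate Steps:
$I{\left(y,g \right)} = 2 g$
$I{\left(6,Q{\left(4 \right)} \right)} 5 \left(-5\right) = 2 \left(-5\right) 5 \left(-5\right) = \left(-10\right) 5 \left(-5\right) = \left(-50\right) \left(-5\right) = 250$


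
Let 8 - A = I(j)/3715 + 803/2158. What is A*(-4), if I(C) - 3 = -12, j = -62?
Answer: -122344074/4008485 ≈ -30.521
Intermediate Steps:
I(C) = -9 (I(C) = 3 - 12 = -9)
A = 61172037/8016970 (A = 8 - (-9/3715 + 803/2158) = 8 - 1*2963723/8016970 = 8 - 2963723/8016970 = 61172037/8016970 ≈ 7.6303)
A*(-4) = (61172037/8016970)*(-4) = -122344074/4008485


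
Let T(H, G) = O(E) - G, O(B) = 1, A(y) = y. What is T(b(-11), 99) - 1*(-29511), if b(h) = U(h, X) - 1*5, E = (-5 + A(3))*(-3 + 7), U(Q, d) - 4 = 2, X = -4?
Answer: 29413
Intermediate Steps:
U(Q, d) = 6 (U(Q, d) = 4 + 2 = 6)
E = -8 (E = (-5 + 3)*(-3 + 7) = -2*4 = -8)
b(h) = 1 (b(h) = 6 - 1*5 = 6 - 5 = 1)
T(H, G) = 1 - G
T(b(-11), 99) - 1*(-29511) = (1 - 1*99) - 1*(-29511) = (1 - 99) + 29511 = -98 + 29511 = 29413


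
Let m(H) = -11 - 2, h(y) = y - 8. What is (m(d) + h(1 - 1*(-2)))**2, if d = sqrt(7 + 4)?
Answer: 324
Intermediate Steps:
h(y) = -8 + y
d = sqrt(11) ≈ 3.3166
m(H) = -13
(m(d) + h(1 - 1*(-2)))**2 = (-13 + (-8 + (1 - 1*(-2))))**2 = (-13 + (-8 + (1 + 2)))**2 = (-13 + (-8 + 3))**2 = (-13 - 5)**2 = (-18)**2 = 324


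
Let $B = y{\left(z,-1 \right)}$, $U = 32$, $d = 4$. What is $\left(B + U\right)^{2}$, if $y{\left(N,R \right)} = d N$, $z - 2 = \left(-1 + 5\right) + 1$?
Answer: $3600$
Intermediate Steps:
$z = 7$ ($z = 2 + \left(\left(-1 + 5\right) + 1\right) = 2 + \left(4 + 1\right) = 2 + 5 = 7$)
$y{\left(N,R \right)} = 4 N$
$B = 28$ ($B = 4 \cdot 7 = 28$)
$\left(B + U\right)^{2} = \left(28 + 32\right)^{2} = 60^{2} = 3600$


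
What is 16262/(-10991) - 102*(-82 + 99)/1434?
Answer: -7063017/2626849 ≈ -2.6888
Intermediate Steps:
16262/(-10991) - 102*(-82 + 99)/1434 = 16262*(-1/10991) - 102*17*(1/1434) = -16262/10991 - 1734*1/1434 = -16262/10991 - 289/239 = -7063017/2626849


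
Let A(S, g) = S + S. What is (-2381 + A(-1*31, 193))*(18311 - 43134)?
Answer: 60642589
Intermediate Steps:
A(S, g) = 2*S
(-2381 + A(-1*31, 193))*(18311 - 43134) = (-2381 + 2*(-1*31))*(18311 - 43134) = (-2381 + 2*(-31))*(-24823) = (-2381 - 62)*(-24823) = -2443*(-24823) = 60642589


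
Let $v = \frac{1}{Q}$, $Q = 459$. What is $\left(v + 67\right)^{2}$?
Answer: $\frac{945808516}{210681} \approx 4489.3$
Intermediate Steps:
$v = \frac{1}{459} \approx 0.0021787$
$\left(v + 67\right)^{2} = \left(\frac{1}{459} + 67\right)^{2} = \left(\frac{30754}{459}\right)^{2} = \frac{945808516}{210681}$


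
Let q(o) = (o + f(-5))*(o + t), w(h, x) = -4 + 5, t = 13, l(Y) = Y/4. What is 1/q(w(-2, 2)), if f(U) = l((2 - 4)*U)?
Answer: 1/49 ≈ 0.020408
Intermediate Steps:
l(Y) = Y/4 (l(Y) = Y*(1/4) = Y/4)
w(h, x) = 1
f(U) = -U/2 (f(U) = ((2 - 4)*U)/4 = (-2*U)/4 = -U/2)
q(o) = (13 + o)*(5/2 + o) (q(o) = (o - 1/2*(-5))*(o + 13) = (o + 5/2)*(13 + o) = (5/2 + o)*(13 + o) = (13 + o)*(5/2 + o))
1/q(w(-2, 2)) = 1/(65/2 + 1**2 + (31/2)*1) = 1/(65/2 + 1 + 31/2) = 1/49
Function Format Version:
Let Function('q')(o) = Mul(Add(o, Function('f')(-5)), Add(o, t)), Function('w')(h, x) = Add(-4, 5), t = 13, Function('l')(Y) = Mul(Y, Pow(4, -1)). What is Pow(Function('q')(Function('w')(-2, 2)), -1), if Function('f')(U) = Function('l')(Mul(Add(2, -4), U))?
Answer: Rational(1, 49) ≈ 0.020408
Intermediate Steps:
Function('l')(Y) = Mul(Rational(1, 4), Y) (Function('l')(Y) = Mul(Y, Rational(1, 4)) = Mul(Rational(1, 4), Y))
Function('w')(h, x) = 1
Function('f')(U) = Mul(Rational(-1, 2), U) (Function('f')(U) = Mul(Rational(1, 4), Mul(Add(2, -4), U)) = Mul(Rational(1, 4), Mul(-2, U)) = Mul(Rational(-1, 2), U))
Function('q')(o) = Mul(Add(13, o), Add(Rational(5, 2), o)) (Function('q')(o) = Mul(Add(o, Mul(Rational(-1, 2), -5)), Add(o, 13)) = Mul(Add(o, Rational(5, 2)), Add(13, o)) = Mul(Add(Rational(5, 2), o), Add(13, o)) = Mul(Add(13, o), Add(Rational(5, 2), o)))
Pow(Function('q')(Function('w')(-2, 2)), -1) = Pow(Add(Rational(65, 2), Pow(1, 2), Mul(Rational(31, 2), 1)), -1) = Pow(Add(Rational(65, 2), 1, Rational(31, 2)), -1) = Pow(49, -1) = Rational(1, 49)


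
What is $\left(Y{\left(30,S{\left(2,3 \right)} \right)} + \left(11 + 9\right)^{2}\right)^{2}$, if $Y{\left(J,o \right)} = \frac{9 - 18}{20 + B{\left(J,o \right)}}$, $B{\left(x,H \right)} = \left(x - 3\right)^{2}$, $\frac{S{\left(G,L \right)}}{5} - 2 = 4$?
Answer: $\frac{89754767281}{561001} \approx 1.5999 \cdot 10^{5}$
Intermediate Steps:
$S{\left(G,L \right)} = 30$ ($S{\left(G,L \right)} = 10 + 5 \cdot 4 = 10 + 20 = 30$)
$B{\left(x,H \right)} = \left(-3 + x\right)^{2}$
$Y{\left(J,o \right)} = - \frac{9}{20 + \left(-3 + J\right)^{2}}$ ($Y{\left(J,o \right)} = \frac{9 - 18}{20 + \left(-3 + J\right)^{2}} = - \frac{9}{20 + \left(-3 + J\right)^{2}}$)
$\left(Y{\left(30,S{\left(2,3 \right)} \right)} + \left(11 + 9\right)^{2}\right)^{2} = \left(- \frac{9}{20 + \left(-3 + 30\right)^{2}} + \left(11 + 9\right)^{2}\right)^{2} = \left(- \frac{9}{20 + 27^{2}} + 20^{2}\right)^{2} = \left(- \frac{9}{20 + 729} + 400\right)^{2} = \left(- \frac{9}{749} + 400\right)^{2} = \left(\frac{299591}{749}\right)^{2} = \frac{89754767281}{561001}$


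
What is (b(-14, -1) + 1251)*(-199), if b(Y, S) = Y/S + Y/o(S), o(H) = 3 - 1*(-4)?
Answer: -251337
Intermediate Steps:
o(H) = 7 (o(H) = 3 + 4 = 7)
b(Y, S) = Y/7 + Y/S (b(Y, S) = Y/S + Y/7 = Y/7 + Y/S)
(b(-14, -1) + 1251)*(-199) = (((1/7)*(-14) - 14/(-1)) + 1251)*(-199) = ((-2 - 14*(-1)) + 1251)*(-199) = ((-2 + 14) + 1251)*(-199) = (12 + 1251)*(-199) = 1263*(-199) = -251337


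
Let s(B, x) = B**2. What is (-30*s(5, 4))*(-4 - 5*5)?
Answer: 21750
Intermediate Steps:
(-30*s(5, 4))*(-4 - 5*5) = (-30*5**2)*(-4 - 5*5) = (-30*25)*(-4 - 25) = -750*(-29) = 21750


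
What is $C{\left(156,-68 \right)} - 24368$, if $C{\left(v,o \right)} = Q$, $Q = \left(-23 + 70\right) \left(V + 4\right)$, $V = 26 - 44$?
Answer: $-25026$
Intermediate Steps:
$V = -18$
$Q = -658$ ($Q = \left(-23 + 70\right) \left(-18 + 4\right) = 47 \left(-14\right) = -658$)
$C{\left(v,o \right)} = -658$
$C{\left(156,-68 \right)} - 24368 = -658 - 24368 = -25026$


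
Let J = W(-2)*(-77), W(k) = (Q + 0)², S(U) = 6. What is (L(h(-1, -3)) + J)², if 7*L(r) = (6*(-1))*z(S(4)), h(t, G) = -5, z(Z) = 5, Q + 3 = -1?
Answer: 74891716/49 ≈ 1.5284e+6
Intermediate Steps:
Q = -4 (Q = -3 - 1 = -4)
W(k) = 16 (W(k) = (-4 + 0)² = (-4)² = 16)
L(r) = -30/7 (L(r) = ((6*(-1))*5)/7 = (-6*5)/7 = (⅐)*(-30) = -30/7)
J = -1232 (J = 16*(-77) = -1232)
(L(h(-1, -3)) + J)² = (-30/7 - 1232)² = (-8654/7)² = 74891716/49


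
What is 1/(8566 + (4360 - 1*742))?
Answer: 1/12184 ≈ 8.2075e-5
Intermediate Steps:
1/(8566 + (4360 - 1*742)) = 1/(8566 + (4360 - 742)) = 1/(8566 + 3618) = 1/12184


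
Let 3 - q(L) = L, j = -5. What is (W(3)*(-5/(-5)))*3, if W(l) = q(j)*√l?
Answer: 24*√3 ≈ 41.569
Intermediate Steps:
q(L) = 3 - L
W(l) = 8*√l (W(l) = (3 - 1*(-5))*√l = (3 + 5)*√l = 8*√l)
(W(3)*(-5/(-5)))*3 = ((8*√3)*(-5/(-5)))*3 = ((8*√3)*(-5*(-⅕)))*3 = ((8*√3)*1)*3 = (8*√3)*3 = 24*√3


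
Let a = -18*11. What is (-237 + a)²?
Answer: 189225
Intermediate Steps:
a = -198
(-237 + a)² = (-237 - 198)² = (-435)² = 189225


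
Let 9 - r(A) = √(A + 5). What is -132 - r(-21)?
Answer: -141 + 4*I ≈ -141.0 + 4.0*I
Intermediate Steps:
r(A) = 9 - √(5 + A) (r(A) = 9 - √(A + 5) = 9 - √(5 + A))
-132 - r(-21) = -132 - (9 - √(5 - 21)) = -132 - (9 - √(-16)) = -132 - (9 - 4*I) = -132 + (-9 + 4*I) = -141 + 4*I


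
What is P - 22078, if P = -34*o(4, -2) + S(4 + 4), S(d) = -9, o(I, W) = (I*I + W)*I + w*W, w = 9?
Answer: -23379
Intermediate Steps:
o(I, W) = 9*W + I*(W + I²) (o(I, W) = (I*I + W)*I + 9*W = (I² + W)*I + 9*W = (W + I²)*I + 9*W = I*(W + I²) + 9*W = 9*W + I*(W + I²))
P = -1301 (P = -34*(4³ + 9*(-2) + 4*(-2)) - 9 = -34*(64 - 18 - 8) - 9 = -34*38 - 9 = -1292 - 9 = -1301)
P - 22078 = -1301 - 22078 = -23379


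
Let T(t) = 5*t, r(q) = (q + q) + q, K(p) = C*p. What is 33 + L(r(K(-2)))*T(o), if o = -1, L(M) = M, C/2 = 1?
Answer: 93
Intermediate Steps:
C = 2 (C = 2*1 = 2)
K(p) = 2*p
r(q) = 3*q (r(q) = 2*q + q = 3*q)
33 + L(r(K(-2)))*T(o) = 33 + (3*(2*(-2)))*(5*(-1)) = 33 + (3*(-4))*(-5) = 33 - 12*(-5) = 33 + 60 = 93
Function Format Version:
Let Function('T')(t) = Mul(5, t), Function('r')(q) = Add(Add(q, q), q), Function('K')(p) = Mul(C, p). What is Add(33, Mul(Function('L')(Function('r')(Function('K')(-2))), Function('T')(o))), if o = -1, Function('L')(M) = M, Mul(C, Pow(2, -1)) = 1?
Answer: 93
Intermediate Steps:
C = 2 (C = Mul(2, 1) = 2)
Function('K')(p) = Mul(2, p)
Function('r')(q) = Mul(3, q) (Function('r')(q) = Add(Mul(2, q), q) = Mul(3, q))
Add(33, Mul(Function('L')(Function('r')(Function('K')(-2))), Function('T')(o))) = Add(33, Mul(Mul(3, Mul(2, -2)), Mul(5, -1))) = Add(33, Mul(Mul(3, -4), -5)) = Add(33, Mul(-12, -5)) = Add(33, 60) = 93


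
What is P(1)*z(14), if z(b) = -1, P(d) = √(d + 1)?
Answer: -√2 ≈ -1.4142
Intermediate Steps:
P(d) = √(1 + d)
P(1)*z(14) = √(1 + 1)*(-1) = √2*(-1) = -√2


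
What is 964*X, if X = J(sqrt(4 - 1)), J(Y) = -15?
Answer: -14460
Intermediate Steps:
X = -15
964*X = 964*(-15) = -14460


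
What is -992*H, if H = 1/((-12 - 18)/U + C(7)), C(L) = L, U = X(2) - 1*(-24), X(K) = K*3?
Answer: -496/3 ≈ -165.33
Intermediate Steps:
X(K) = 3*K
U = 30 (U = 3*2 - 1*(-24) = 6 + 24 = 30)
H = ⅙ (H = 1/((-12 - 18)/30 + 7) = 1/(-30*1/30 + 7) = 1/(-1 + 7) = 1/6 = ⅙ ≈ 0.16667)
-992*H = -992*⅙ = -496/3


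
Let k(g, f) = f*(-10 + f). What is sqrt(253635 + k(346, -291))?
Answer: 3*sqrt(37914) ≈ 584.15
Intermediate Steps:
sqrt(253635 + k(346, -291)) = sqrt(253635 - 291*(-10 - 291)) = sqrt(253635 - 291*(-301)) = sqrt(253635 + 87591) = sqrt(341226) = 3*sqrt(37914)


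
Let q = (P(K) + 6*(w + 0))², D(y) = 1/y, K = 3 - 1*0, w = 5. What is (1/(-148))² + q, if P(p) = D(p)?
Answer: 181387033/197136 ≈ 920.11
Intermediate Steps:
K = 3 (K = 3 + 0 = 3)
D(y) = 1/y
P(p) = 1/p
q = 8281/9 (q = (1/3 + 6*(5 + 0))² = (⅓ + 6*5)² = (⅓ + 30)² = (91/3)² = 8281/9 ≈ 920.11)
(1/(-148))² + q = (1/(-148))² + 8281/9 = (-1/148)² + 8281/9 = 1/21904 + 8281/9 = 181387033/197136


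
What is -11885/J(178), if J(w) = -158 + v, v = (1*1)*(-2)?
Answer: 2377/32 ≈ 74.281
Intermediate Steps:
v = -2 (v = 1*(-2) = -2)
J(w) = -160 (J(w) = -158 - 2 = -160)
-11885/J(178) = -11885/(-160) = -11885*(-1/160) = 2377/32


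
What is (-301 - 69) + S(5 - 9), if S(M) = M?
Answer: -374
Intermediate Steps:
(-301 - 69) + S(5 - 9) = (-301 - 69) + (5 - 9) = -370 - 4 = -374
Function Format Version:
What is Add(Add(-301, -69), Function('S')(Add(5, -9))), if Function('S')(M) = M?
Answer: -374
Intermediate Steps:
Add(Add(-301, -69), Function('S')(Add(5, -9))) = Add(Add(-301, -69), Add(5, -9)) = Add(-370, -4) = -374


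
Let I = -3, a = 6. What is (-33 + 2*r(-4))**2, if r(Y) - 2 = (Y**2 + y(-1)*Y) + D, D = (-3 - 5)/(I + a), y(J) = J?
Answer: 289/9 ≈ 32.111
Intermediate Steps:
D = -8/3 (D = (-3 - 5)/(-3 + 6) = -8/3 ≈ -2.6667)
r(Y) = -2/3 + Y**2 - Y (r(Y) = 2 + ((Y**2 - Y) - 8/3) = 2 + (-8/3 + Y**2 - Y) = -2/3 + Y**2 - Y)
(-33 + 2*r(-4))**2 = (-33 + 2*(-2/3 + (-4)**2 - 1*(-4)))**2 = (-33 + 2*(-2/3 + 16 + 4))**2 = (-33 + 2*(58/3))**2 = (-33 + 116/3)**2 = (17/3)**2 = 289/9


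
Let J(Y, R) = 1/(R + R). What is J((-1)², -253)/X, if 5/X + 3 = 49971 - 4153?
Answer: -833/46 ≈ -18.109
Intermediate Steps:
J(Y, R) = 1/(2*R)
X = 1/9163 (X = 5/(-3 + (49971 - 4153)) = 5/(-3 + 45818) = 5/45815 = 5*(1/45815) = 1/9163 ≈ 0.00010913)
J((-1)², -253)/X = ((½)/(-253))/(1/9163) = ((½)*(-1/253))*9163 = -1/506*9163 = -833/46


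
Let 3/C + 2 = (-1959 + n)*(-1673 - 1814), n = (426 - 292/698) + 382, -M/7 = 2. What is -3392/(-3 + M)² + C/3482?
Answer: -16549882332246665/1410057781281466 ≈ -11.737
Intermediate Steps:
M = -14 (M = -7*2 = -14)
n = 281846/349 (n = (426 - 292*1/698) + 382 = (426 - 146/349) + 382 = 148528/349 + 382 = 281846/349 ≈ 807.58)
C = 1047/1401232817 (C = 3/(-2 + (-1959 + 281846/349)*(-1673 - 1814)) = 3/(-2 - 401845/349*(-3487)) = 3/(-2 + 1401233515/349) = 3/(1401232817/349) = 3*(349/1401232817) = 1047/1401232817 ≈ 7.4720e-7)
-3392/(-3 + M)² + C/3482 = -3392/(-3 - 14)² + (1047/1401232817)/3482 = -3392/((-17)²) + (1047/1401232817)*(1/3482) = -3392/289 + 1047/4879092668794 = -16549882332246665/1410057781281466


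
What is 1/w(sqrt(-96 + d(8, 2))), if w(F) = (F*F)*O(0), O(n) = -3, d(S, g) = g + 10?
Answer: 1/252 ≈ 0.0039683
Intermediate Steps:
d(S, g) = 10 + g
w(F) = -3*F**2 (w(F) = (F*F)*(-3) = F**2*(-3) = -3*F**2)
1/w(sqrt(-96 + d(8, 2))) = 1/(-3*(sqrt(-96 + (10 + 2)))**2) = 1/(-3*(sqrt(-96 + 12))**2) = 1/(-3*(sqrt(-84))**2) = 1/(-3*(2*I*sqrt(21))**2) = 1/(-3*(-84)) = 1/252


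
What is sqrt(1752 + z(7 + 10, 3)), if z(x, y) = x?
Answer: sqrt(1769) ≈ 42.059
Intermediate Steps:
sqrt(1752 + z(7 + 10, 3)) = sqrt(1752 + (7 + 10)) = sqrt(1752 + 17) = sqrt(1769)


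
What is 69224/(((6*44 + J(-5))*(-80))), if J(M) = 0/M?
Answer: -8653/2640 ≈ -3.2777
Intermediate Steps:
J(M) = 0
69224/(((6*44 + J(-5))*(-80))) = 69224/(((6*44 + 0)*(-80))) = 69224/(((264 + 0)*(-80))) = 69224/((264*(-80))) = 69224/(-21120) = 69224*(-1/21120) = -8653/2640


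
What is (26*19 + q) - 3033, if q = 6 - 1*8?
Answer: -2541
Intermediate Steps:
q = -2 (q = 6 - 8 = -2)
(26*19 + q) - 3033 = (26*19 - 2) - 3033 = (494 - 2) - 3033 = 492 - 3033 = -2541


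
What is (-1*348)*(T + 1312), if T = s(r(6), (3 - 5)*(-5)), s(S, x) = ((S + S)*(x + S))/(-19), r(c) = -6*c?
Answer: -8023488/19 ≈ -4.2229e+5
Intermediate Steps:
s(S, x) = -2*S*(S + x)/19 (s(S, x) = ((2*S)*(S + x))*(-1/19) = (2*S*(S + x))*(-1/19) = -2*S*(S + x)/19)
T = -1872/19 (T = -2*(-6*6)*(-6*6 + (3 - 5)*(-5))/19 = -2/19*(-36)*(-36 - 2*(-5)) = -2/19*(-36)*(-36 + 10) = -2/19*(-36)*(-26) = -1872/19 ≈ -98.526)
(-1*348)*(T + 1312) = (-1*348)*(-1872/19 + 1312) = -348*23056/19 = -8023488/19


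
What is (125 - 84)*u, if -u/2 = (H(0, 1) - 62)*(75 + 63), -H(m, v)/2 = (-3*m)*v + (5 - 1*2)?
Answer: 769488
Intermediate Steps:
H(m, v) = -6 + 6*m*v (H(m, v) = -2*((-3*m)*v + (5 - 1*2)) = -2*(-3*m*v + (5 - 2)) = -2*(-3*m*v + 3) = -2*(3 - 3*m*v) = -6 + 6*m*v)
u = 18768 (u = -2*((-6 + 6*0*1) - 62)*(75 + 63) = -2*((-6 + 0) - 62)*138 = -2*(-6 - 62)*138 = -(-136)*138 = -2*(-9384) = 18768)
(125 - 84)*u = (125 - 84)*18768 = 41*18768 = 769488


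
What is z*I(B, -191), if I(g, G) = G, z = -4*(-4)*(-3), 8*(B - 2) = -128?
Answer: 9168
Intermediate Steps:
B = -14 (B = 2 + (⅛)*(-128) = 2 - 16 = -14)
z = -48 (z = 16*(-3) = -48)
z*I(B, -191) = -48*(-191) = 9168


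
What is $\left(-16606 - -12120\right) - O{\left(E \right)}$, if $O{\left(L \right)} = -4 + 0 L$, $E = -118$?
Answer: $-4482$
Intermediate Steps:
$O{\left(L \right)} = -4$ ($O{\left(L \right)} = -4 + 0 = -4$)
$\left(-16606 - -12120\right) - O{\left(E \right)} = \left(-16606 - -12120\right) - -4 = \left(-16606 + 12120\right) + 4 = -4486 + 4 = -4482$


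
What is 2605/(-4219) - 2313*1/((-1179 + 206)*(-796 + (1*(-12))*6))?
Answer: -2209847767/3563215516 ≈ -0.62018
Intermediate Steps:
2605/(-4219) - 2313*1/((-1179 + 206)*(-796 + (1*(-12))*6)) = 2605*(-1/4219) - 2313*(-1/(973*(-796 - 12*6))) = -2605/4219 - 2313*(-1/(973*(-796 - 72))) = -2605/4219 - 2313/((-973*(-868))) = -2605/4219 - 2313/844564 = -2209847767/3563215516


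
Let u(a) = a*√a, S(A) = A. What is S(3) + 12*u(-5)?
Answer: 3 - 60*I*√5 ≈ 3.0 - 134.16*I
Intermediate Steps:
u(a) = a^(3/2)
S(3) + 12*u(-5) = 3 + 12*(-5)^(3/2) = 3 + 12*(-5*I*√5) = 3 - 60*I*√5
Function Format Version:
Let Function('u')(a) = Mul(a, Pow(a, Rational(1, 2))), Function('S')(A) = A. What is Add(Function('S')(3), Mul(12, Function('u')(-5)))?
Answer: Add(3, Mul(-60, I, Pow(5, Rational(1, 2)))) ≈ Add(3.0000, Mul(-134.16, I))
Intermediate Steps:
Function('u')(a) = Pow(a, Rational(3, 2))
Add(Function('S')(3), Mul(12, Function('u')(-5))) = Add(3, Mul(12, Pow(-5, Rational(3, 2)))) = Add(3, Mul(12, Mul(-5, I, Pow(5, Rational(1, 2))))) = Add(3, Mul(-60, I, Pow(5, Rational(1, 2))))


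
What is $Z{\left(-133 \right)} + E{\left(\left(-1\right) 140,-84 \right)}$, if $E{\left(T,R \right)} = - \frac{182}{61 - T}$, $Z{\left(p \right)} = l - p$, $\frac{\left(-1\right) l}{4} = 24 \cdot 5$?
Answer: $- \frac{69929}{201} \approx -347.91$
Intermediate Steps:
$l = -480$ ($l = - 4 \cdot 24 \cdot 5 = \left(-4\right) 120 = -480$)
$Z{\left(p \right)} = -480 - p$
$Z{\left(-133 \right)} + E{\left(\left(-1\right) 140,-84 \right)} = \left(-480 - -133\right) + \frac{182}{-61 - 140} = \left(-480 + 133\right) + \frac{182}{-61 - 140} = -347 + \frac{182}{-201} = -347 + 182 \left(- \frac{1}{201}\right) = -347 - \frac{182}{201} = - \frac{69929}{201}$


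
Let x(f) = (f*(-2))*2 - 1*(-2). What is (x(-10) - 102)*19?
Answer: -1140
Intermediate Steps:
x(f) = 2 - 4*f (x(f) = -2*f*2 + 2 = -4*f + 2 = 2 - 4*f)
(x(-10) - 102)*19 = ((2 - 4*(-10)) - 102)*19 = ((2 + 40) - 102)*19 = (42 - 102)*19 = -60*19 = -1140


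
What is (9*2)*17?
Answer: 306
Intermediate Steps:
(9*2)*17 = 18*17 = 306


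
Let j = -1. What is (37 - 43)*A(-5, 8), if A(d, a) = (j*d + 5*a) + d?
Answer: -240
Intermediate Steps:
A(d, a) = 5*a (A(d, a) = (-d + 5*a) + d = 5*a)
(37 - 43)*A(-5, 8) = (37 - 43)*(5*8) = -6*40 = -240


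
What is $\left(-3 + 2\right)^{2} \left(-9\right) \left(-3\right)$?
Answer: $27$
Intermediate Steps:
$\left(-3 + 2\right)^{2} \left(-9\right) \left(-3\right) = \left(-1\right)^{2} \left(-9\right) \left(-3\right) = 1 \left(-9\right) \left(-3\right) = \left(-9\right) \left(-3\right) = 27$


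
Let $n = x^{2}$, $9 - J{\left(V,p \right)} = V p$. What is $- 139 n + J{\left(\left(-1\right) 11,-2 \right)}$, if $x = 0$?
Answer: $-13$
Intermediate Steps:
$J{\left(V,p \right)} = 9 - V p$
$n = 0$ ($n = 0^{2} = 0$)
$- 139 n + J{\left(\left(-1\right) 11,-2 \right)} = \left(-139\right) 0 + \left(9 - \left(-1\right) 11 \left(-2\right)\right) = 0 + \left(9 - \left(-11\right) \left(-2\right)\right) = 0 + \left(9 - 22\right) = 0 - 13 = -13$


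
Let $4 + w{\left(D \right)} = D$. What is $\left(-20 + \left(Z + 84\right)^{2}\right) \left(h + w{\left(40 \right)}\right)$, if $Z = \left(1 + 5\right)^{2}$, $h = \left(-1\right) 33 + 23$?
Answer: $373880$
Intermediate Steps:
$w{\left(D \right)} = -4 + D$
$h = -10$ ($h = -33 + 23 = -10$)
$Z = 36$ ($Z = 6^{2} = 36$)
$\left(-20 + \left(Z + 84\right)^{2}\right) \left(h + w{\left(40 \right)}\right) = \left(-20 + \left(36 + 84\right)^{2}\right) \left(-10 + \left(-4 + 40\right)\right) = \left(-20 + 120^{2}\right) \left(-10 + 36\right) = \left(-20 + 14400\right) 26 = 14380 \cdot 26 = 373880$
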